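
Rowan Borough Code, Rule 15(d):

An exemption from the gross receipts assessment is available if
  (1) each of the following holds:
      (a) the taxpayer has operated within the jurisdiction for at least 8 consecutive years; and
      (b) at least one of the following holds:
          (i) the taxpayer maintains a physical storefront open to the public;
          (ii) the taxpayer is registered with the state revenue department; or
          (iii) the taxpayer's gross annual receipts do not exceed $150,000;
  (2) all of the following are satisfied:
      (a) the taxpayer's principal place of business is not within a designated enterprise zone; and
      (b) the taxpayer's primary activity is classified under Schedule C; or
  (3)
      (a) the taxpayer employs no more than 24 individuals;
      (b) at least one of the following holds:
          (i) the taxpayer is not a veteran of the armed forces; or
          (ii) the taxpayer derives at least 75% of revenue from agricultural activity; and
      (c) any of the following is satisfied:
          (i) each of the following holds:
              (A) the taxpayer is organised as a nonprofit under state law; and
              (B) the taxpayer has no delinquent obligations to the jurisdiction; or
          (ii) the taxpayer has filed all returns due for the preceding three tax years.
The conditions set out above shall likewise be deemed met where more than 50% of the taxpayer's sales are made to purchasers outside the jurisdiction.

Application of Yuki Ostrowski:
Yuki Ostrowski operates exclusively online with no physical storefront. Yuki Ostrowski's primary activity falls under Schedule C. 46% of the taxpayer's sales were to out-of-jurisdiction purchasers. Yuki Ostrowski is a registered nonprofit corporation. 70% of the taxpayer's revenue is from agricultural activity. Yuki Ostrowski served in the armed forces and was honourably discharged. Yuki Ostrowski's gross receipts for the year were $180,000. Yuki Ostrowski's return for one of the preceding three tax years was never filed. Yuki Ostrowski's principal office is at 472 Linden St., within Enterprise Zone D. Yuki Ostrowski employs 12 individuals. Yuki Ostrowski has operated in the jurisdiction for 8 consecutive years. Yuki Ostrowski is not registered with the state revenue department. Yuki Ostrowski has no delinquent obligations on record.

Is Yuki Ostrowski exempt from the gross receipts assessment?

(a) ≥ 8 yrs in jurisdiction — met.
(i) has storefront — fails.
(ii) state-registered — not satisfied.
(iii) receipts ≤ $150,000 — not met.
(b) = F OR F OR F = false.
(1) = T AND F = false.
(a) not (in enterprise zone) — not satisfied.
(b) Schedule C activity — holds.
So (2) is not satisfied (F AND T).
(a) ≤ 24 employees — holds.
(i) not (veteran) — not met.
(ii) ≥75% agricultural — not satisfied.
(b) = F OR F = false.
(A) nonprofit — met.
(B) no delinquency — satisfied.
So (i) is satisfied (T AND T).
(ii) returns current — not met.
(c): T OR F → true.
So (3) is not satisfied (T AND F AND T).
So Overall is not satisfied (F OR F OR F).
Exception (>50% out-of-jur. sales) — not satisfied.
Result: main false OR exception false → false.

No — not exempt.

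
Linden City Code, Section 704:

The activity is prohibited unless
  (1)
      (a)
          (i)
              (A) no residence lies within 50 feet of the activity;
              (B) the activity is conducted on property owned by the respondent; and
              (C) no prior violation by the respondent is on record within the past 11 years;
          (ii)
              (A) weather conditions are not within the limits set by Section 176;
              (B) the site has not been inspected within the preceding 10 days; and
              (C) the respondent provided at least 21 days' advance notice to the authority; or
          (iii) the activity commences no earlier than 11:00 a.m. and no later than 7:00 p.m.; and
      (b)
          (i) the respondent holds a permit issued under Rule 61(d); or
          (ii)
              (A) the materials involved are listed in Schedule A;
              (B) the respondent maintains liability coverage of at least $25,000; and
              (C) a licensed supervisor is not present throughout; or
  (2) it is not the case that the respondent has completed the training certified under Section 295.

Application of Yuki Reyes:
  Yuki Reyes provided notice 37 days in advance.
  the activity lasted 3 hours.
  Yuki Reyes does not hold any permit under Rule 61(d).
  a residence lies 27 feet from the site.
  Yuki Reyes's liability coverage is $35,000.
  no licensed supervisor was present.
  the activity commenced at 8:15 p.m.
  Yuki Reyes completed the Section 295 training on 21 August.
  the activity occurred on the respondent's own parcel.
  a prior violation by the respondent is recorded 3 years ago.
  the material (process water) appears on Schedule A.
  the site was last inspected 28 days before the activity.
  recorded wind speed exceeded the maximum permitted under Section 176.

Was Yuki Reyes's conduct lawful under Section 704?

(A) no residence in 50 ft — not met.
(B) own property — met.
(C) no prior violation — not met.
(i) = F AND T AND F = false.
(A) not (weather ok) — satisfied.
(B) not (site inspected) — satisfied.
(C) ≥21 days' notice — satisfied.
So (ii) is satisfied (T AND T AND T).
(iii) start within hours — not satisfied.
(a): F OR T OR F → true.
(i) holds permit — not met.
(A) Schedule A material — holds.
(B) coverage ≥ $25,000 — satisfied.
(C) not (supervisor present) — met.
(ii) = T AND T AND T = true.
(b) = F OR T = true.
So (1) is satisfied (T AND T).
(2) not (training certified) — fails.
So Overall is satisfied (T OR F).

Yes — lawful.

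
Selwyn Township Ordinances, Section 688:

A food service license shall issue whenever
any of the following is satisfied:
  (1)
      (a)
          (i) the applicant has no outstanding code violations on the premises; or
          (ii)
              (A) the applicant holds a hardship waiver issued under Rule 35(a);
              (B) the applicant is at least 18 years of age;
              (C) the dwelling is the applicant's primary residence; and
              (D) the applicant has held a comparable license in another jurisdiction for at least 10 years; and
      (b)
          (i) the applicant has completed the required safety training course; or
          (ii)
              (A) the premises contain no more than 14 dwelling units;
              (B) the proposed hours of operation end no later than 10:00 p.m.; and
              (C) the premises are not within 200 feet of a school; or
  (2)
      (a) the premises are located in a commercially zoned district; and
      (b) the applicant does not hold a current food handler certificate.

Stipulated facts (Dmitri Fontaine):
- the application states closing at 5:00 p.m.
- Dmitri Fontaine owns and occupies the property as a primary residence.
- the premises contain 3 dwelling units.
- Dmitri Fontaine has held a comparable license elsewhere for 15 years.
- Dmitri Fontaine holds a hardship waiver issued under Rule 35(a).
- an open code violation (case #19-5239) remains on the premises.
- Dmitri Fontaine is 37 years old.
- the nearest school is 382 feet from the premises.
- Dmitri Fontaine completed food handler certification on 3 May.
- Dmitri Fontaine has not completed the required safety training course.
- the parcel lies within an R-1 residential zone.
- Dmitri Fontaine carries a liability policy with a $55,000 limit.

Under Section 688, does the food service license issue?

(i) no code violations — not satisfied.
(A) hardship waiver — met.
(B) age ≥ 18 — met.
(C) primary residence — holds.
(D) prior license ≥ 10 yr — satisfied.
(ii): T AND T AND T AND T → true.
(a): F OR T → true.
(i) safety training — fails.
(A) ≤ 14 units — holds.
(B) closes by 10 p.m. — holds.
(C) ≥200 ft from school — met.
So (ii) is satisfied (T AND T AND T).
(b): F OR T → true.
(1) = T AND T = true.
(a) commercially zoned — fails.
(b) not (food handler cert.) — not met.
(2) = F AND F = false.
Overall = T OR F = true.

Yes — granted.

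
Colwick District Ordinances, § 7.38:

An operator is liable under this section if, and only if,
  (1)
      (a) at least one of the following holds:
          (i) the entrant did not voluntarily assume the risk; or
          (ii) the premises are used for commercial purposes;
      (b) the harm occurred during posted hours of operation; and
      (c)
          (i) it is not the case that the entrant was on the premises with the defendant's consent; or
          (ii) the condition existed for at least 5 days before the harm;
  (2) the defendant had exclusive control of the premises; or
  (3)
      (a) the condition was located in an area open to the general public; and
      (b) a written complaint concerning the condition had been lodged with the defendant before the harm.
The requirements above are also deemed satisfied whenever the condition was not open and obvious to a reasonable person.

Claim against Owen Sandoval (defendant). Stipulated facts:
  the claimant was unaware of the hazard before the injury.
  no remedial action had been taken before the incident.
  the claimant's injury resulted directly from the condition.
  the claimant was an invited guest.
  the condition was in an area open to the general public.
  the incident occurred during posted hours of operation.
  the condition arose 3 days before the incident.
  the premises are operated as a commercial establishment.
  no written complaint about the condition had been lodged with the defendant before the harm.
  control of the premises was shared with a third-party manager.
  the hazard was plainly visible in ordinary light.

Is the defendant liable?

No — not liable.

(i) no assumed risk — holds.
(ii) commercial use — satisfied.
(a) = T OR T = true.
(b) during posted hours — holds.
(i) not (consent to enter) — fails.
(ii) condition ≥5 days old — not met.
(c) = F OR F = false.
(1): T AND T AND F → false.
(2) exclusive control — fails.
(a) public area — satisfied.
(b) complaint lodged — not satisfied.
(3) = T AND F = false.
Overall: F OR F OR F → false.
Exception (not open/obvious) — not satisfied.
Result: main false OR exception false → false.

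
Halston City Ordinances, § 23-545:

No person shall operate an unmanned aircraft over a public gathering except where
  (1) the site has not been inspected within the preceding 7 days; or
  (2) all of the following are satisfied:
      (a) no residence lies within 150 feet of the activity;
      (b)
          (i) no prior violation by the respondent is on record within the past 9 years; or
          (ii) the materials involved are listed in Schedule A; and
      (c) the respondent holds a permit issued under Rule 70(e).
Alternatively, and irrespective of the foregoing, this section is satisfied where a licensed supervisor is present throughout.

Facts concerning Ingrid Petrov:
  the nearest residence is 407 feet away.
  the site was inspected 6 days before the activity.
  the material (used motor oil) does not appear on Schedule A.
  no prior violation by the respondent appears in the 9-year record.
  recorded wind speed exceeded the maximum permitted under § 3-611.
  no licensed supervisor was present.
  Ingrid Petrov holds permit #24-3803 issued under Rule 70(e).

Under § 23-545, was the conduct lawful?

Yes — lawful.

(1) not (site inspected) — not satisfied.
(a) no residence in 150 ft — met.
(i) no prior violation — met.
(ii) Schedule A material — not satisfied.
(b) = T OR F = true.
(c) holds permit — holds.
So (2) is satisfied (T AND T AND T).
So Overall is satisfied (F OR T).
Exception (supervisor present) — not satisfied.
Result: main true OR exception false → true.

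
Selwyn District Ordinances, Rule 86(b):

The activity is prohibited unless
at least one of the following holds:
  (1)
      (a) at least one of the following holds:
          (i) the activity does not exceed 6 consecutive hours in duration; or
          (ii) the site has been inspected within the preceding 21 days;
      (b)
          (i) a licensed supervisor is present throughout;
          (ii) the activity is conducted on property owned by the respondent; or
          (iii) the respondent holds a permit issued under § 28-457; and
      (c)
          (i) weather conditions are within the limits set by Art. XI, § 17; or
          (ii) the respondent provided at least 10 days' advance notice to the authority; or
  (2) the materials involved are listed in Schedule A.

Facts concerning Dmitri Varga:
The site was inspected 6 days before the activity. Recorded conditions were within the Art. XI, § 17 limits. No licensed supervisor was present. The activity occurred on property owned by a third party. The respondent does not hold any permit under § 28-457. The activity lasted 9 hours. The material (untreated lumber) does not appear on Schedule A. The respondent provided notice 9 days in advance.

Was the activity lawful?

(i) ≤ 6 hrs duration — fails.
(ii) site inspected — met.
(a): F OR T → true.
(i) supervisor present — fails.
(ii) own property — fails.
(iii) holds permit — fails.
So (b) is not satisfied (F OR F OR F).
(i) weather ok — satisfied.
(ii) ≥10 days' notice — not satisfied.
So (c) is satisfied (T OR F).
(1): T AND F AND T → false.
(2) Schedule A material — fails.
So Overall is not satisfied (F OR F).

No — unlawful.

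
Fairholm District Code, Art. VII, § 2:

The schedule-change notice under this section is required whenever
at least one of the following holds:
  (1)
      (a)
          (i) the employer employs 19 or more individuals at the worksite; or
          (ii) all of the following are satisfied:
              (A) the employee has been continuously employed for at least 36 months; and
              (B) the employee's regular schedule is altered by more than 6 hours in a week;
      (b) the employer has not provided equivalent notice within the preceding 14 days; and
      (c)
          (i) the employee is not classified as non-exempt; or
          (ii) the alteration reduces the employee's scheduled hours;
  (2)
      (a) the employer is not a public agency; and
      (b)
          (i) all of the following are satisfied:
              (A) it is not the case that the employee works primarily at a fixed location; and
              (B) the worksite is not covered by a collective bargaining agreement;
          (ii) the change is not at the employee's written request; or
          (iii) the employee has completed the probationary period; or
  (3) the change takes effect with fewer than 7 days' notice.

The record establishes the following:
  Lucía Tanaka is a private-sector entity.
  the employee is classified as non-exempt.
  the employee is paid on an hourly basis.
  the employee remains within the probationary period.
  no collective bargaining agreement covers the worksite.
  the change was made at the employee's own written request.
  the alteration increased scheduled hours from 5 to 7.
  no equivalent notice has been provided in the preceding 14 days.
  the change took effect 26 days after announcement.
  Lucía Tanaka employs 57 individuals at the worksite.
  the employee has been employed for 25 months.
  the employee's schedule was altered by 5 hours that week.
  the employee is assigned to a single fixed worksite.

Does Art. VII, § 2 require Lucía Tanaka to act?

(i) ≥ 19 at site — holds.
(A) tenure ≥ 36 mo. — not satisfied.
(B) schedule shift > 6h — not satisfied.
(ii): F AND F → false.
(a): T OR F → true.
(b) no recent notice — satisfied.
(i) not (non-exempt) — fails.
(ii) hours reduced — not met.
(c) = F OR F = false.
(1): T AND T AND F → false.
(a) not (public agency) — holds.
(A) not (fixed location) — not satisfied.
(B) no CBA — met.
(i) = F AND T = false.
(ii) not employee-requested — not satisfied.
(iii) past probation — not satisfied.
(b): F OR F OR F → false.
(2) = T AND F = false.
(3) < 7 days' notice — not met.
So Overall is not satisfied (F OR F OR F).

No — not required.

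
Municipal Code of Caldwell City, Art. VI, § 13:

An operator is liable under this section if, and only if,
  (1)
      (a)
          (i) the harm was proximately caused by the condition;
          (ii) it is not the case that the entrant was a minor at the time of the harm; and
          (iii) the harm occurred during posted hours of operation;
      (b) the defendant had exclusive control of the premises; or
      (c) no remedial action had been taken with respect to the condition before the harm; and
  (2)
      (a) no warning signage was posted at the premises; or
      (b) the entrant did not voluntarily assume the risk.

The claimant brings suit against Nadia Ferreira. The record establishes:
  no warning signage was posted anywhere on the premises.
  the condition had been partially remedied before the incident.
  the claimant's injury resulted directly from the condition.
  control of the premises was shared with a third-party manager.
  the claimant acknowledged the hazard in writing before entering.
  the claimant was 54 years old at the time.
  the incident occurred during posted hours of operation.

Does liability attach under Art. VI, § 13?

(i) proximate cause — holds.
(ii) not (entrant a minor) — holds.
(iii) during posted hours — satisfied.
(a): T AND T AND T → true.
(b) exclusive control — not met.
(c) no remedial action — fails.
So (1) is satisfied (T OR F OR F).
(a) no signage posted — met.
(b) no assumed risk — not met.
(2): T OR F → true.
Overall = T AND T = true.

Yes — liable.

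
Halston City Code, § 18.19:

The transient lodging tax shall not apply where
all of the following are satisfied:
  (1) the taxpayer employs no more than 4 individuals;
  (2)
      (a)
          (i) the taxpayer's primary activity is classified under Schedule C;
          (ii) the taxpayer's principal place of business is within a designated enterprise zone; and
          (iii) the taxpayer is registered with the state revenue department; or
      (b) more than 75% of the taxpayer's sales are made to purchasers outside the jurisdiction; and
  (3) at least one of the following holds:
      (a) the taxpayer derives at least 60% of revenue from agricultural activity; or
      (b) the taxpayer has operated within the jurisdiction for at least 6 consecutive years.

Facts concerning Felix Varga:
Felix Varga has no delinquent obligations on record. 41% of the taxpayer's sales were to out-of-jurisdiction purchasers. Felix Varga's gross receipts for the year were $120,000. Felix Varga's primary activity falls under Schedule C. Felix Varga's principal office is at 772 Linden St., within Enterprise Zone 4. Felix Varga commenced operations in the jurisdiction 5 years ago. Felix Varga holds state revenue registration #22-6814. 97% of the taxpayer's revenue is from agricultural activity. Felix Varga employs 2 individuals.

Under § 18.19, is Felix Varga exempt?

(1) ≤ 4 employees — met.
(i) Schedule C activity — holds.
(ii) in enterprise zone — satisfied.
(iii) state-registered — satisfied.
(a) = T AND T AND T = true.
(b) >75% out-of-jur. sales — fails.
(2) = T OR F = true.
(a) ≥60% agricultural — holds.
(b) ≥ 6 yrs in jurisdiction — not satisfied.
So (3) is satisfied (T OR F).
So Overall is satisfied (T AND T AND T).

Yes — exempt.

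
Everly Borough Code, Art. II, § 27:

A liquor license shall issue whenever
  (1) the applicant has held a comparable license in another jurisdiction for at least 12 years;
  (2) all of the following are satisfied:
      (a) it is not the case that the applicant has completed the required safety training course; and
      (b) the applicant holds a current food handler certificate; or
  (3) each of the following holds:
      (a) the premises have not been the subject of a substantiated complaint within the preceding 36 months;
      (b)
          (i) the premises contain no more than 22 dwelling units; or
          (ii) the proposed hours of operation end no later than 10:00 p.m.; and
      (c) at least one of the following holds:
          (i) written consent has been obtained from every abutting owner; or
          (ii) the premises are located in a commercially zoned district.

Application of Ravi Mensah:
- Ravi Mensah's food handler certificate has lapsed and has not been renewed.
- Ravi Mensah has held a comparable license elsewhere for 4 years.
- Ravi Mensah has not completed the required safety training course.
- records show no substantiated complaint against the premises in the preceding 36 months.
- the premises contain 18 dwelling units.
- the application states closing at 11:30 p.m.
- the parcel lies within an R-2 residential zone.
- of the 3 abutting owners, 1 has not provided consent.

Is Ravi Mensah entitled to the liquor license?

(1) prior license ≥ 12 yr — not satisfied.
(a) not (safety training) — met.
(b) food handler cert. — fails.
(2) = T AND F = false.
(a) no complaint in 36 mo. — satisfied.
(i) ≤ 22 units — holds.
(ii) closes by 10 p.m. — fails.
(b): T OR F → true.
(i) all abutters consent — fails.
(ii) commercially zoned — fails.
(c) = F OR F = false.
So (3) is not satisfied (T AND T AND F).
So Overall is not satisfied (F OR F OR F).

No — denied.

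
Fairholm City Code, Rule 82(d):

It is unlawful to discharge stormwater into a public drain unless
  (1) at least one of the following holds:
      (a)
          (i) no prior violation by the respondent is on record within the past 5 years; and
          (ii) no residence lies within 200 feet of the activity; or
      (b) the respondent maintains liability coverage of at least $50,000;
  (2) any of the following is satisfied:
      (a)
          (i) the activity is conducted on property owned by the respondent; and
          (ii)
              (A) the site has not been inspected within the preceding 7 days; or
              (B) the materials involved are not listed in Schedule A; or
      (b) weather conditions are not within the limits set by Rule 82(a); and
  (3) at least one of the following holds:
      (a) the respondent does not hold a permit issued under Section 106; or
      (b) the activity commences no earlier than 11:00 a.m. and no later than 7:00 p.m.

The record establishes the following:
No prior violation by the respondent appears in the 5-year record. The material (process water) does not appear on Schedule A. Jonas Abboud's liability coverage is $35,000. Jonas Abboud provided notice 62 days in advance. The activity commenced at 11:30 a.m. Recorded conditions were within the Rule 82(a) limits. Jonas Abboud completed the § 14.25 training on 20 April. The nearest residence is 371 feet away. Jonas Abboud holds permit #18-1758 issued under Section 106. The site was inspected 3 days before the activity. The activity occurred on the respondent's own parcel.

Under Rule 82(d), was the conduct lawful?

Yes — lawful.

(i) no prior violation — met.
(ii) no residence in 200 ft — met.
(a) = T AND T = true.
(b) coverage ≥ $50,000 — not satisfied.
(1): T OR F → true.
(i) own property — holds.
(A) not (site inspected) — not met.
(B) not (Schedule A material) — satisfied.
So (ii) is satisfied (F OR T).
(a) = T AND T = true.
(b) not (weather ok) — not satisfied.
So (2) is satisfied (T OR F).
(a) not (holds permit) — fails.
(b) start within hours — met.
So (3) is satisfied (F OR T).
Overall = T AND T AND T = true.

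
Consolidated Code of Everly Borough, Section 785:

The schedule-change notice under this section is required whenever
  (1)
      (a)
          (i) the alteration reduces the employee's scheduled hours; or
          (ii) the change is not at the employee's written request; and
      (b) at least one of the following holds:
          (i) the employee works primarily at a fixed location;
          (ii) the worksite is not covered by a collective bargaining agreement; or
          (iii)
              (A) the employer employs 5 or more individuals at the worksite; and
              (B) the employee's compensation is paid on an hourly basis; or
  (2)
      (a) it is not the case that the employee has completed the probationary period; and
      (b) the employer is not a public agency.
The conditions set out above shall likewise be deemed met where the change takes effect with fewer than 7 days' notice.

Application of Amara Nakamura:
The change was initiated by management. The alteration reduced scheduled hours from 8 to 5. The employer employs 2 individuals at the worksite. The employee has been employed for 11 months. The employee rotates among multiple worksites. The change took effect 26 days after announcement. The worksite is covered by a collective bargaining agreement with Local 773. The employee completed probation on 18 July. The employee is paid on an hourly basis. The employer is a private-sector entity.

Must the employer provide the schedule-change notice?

(i) hours reduced — satisfied.
(ii) not employee-requested — satisfied.
(a) = T OR T = true.
(i) fixed location — fails.
(ii) no CBA — not satisfied.
(A) ≥ 5 at site — not satisfied.
(B) hourly-paid — satisfied.
So (iii) is not satisfied (F AND T).
(b) = F OR F OR F = false.
(1): T AND F → false.
(a) not (past probation) — fails.
(b) not (public agency) — holds.
(2) = F AND T = false.
Overall = F OR F = false.
Exception (< 7 days' notice) — not satisfied.
Result: main false OR exception false → false.

No — not required.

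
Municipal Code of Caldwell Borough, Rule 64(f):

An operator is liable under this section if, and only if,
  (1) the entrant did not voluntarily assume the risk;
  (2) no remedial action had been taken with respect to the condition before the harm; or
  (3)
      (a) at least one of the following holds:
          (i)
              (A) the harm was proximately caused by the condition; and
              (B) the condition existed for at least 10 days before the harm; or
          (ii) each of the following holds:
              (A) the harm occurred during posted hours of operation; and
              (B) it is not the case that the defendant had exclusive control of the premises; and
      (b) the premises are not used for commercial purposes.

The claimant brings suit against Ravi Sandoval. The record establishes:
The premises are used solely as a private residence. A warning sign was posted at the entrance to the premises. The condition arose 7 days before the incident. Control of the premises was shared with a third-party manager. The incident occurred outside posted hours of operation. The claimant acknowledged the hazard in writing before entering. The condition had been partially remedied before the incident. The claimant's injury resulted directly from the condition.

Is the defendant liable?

(1) no assumed risk — fails.
(2) no remedial action — fails.
(A) proximate cause — holds.
(B) condition ≥10 days old — fails.
(i): T AND F → false.
(A) during posted hours — fails.
(B) not (exclusive control) — met.
So (ii) is not satisfied (F AND T).
So (a) is not satisfied (F OR F).
(b) not (commercial use) — satisfied.
(3) = F AND T = false.
Overall: F OR F OR F → false.

No — not liable.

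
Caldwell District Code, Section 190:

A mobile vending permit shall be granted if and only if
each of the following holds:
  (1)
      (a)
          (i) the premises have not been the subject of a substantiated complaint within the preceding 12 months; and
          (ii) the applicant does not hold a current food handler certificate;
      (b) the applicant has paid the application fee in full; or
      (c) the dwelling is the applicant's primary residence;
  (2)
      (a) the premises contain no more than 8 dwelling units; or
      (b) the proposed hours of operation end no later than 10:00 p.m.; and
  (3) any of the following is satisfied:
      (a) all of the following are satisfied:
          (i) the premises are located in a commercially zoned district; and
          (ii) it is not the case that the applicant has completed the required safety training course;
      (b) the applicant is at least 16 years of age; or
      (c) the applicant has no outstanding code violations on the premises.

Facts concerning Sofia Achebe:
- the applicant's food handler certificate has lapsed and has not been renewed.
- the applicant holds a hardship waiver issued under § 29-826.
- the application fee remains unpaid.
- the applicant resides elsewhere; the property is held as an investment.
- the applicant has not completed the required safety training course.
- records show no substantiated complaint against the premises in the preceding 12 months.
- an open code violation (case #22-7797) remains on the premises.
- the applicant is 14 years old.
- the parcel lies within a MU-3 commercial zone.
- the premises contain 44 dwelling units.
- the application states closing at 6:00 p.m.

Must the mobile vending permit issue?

(i) no complaint in 12 mo. — satisfied.
(ii) not (food handler cert.) — satisfied.
(a) = T AND T = true.
(b) fee paid — not satisfied.
(c) primary residence — not satisfied.
(1) = T OR F OR F = true.
(a) ≤ 8 units — not met.
(b) closes by 10 p.m. — holds.
(2): F OR T → true.
(i) commercially zoned — satisfied.
(ii) not (safety training) — holds.
So (a) is satisfied (T AND T).
(b) age ≥ 16 — fails.
(c) no code violations — not met.
So (3) is satisfied (T OR F OR F).
So Overall is satisfied (T AND T AND T).

Yes — granted.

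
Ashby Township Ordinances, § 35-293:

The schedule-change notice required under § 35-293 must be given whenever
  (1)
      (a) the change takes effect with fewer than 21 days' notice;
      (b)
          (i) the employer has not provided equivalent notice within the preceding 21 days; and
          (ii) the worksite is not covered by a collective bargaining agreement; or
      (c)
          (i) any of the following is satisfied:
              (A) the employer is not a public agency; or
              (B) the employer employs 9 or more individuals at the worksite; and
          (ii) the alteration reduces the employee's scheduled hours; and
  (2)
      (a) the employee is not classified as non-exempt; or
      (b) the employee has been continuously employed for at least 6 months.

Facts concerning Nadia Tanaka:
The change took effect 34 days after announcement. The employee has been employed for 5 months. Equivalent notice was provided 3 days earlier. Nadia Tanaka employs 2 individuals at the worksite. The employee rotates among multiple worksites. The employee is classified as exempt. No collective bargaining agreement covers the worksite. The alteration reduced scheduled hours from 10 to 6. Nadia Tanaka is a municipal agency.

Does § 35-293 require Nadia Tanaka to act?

(a) < 21 days' notice — not met.
(i) no recent notice — fails.
(ii) no CBA — satisfied.
So (b) is not satisfied (F AND T).
(A) not (public agency) — not met.
(B) ≥ 9 at site — fails.
(i) = F OR F = false.
(ii) hours reduced — satisfied.
(c): F AND T → false.
(1) = F OR F OR F = false.
(a) not (non-exempt) — met.
(b) tenure ≥ 6 mo. — not met.
(2) = T OR F = true.
So Overall is not satisfied (F AND T).

No — not required.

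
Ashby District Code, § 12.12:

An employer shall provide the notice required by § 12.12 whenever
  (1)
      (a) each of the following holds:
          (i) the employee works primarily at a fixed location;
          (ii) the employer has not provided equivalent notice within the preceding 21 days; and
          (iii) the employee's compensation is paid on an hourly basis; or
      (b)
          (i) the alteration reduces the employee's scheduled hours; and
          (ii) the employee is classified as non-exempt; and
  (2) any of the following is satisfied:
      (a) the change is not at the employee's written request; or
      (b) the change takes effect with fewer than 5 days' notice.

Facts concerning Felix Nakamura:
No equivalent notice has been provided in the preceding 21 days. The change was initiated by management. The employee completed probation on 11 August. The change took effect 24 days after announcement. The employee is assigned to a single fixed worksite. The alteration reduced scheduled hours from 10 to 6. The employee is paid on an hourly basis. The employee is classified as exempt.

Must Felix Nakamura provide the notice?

(i) fixed location — met.
(ii) no recent notice — holds.
(iii) hourly-paid — holds.
So (a) is satisfied (T AND T AND T).
(i) hours reduced — holds.
(ii) non-exempt — not met.
(b): T AND F → false.
(1) = T OR F = true.
(a) not employee-requested — holds.
(b) < 5 days' notice — fails.
(2) = T OR F = true.
So Overall is satisfied (T AND T).

Yes — required.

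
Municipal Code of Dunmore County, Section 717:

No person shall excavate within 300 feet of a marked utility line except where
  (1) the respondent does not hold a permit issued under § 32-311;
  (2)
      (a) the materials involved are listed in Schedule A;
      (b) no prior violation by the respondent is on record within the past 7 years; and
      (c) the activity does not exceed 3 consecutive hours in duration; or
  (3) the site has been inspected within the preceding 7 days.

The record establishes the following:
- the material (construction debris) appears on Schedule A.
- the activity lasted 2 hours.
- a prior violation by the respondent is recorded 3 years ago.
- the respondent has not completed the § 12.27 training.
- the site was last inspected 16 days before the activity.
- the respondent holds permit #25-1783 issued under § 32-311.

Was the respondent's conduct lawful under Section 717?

No — unlawful.

(1) not (holds permit) — not satisfied.
(a) Schedule A material — holds.
(b) no prior violation — fails.
(c) ≤ 3 hrs duration — met.
(2): T AND F AND T → false.
(3) site inspected — not met.
Overall: F OR F OR F → false.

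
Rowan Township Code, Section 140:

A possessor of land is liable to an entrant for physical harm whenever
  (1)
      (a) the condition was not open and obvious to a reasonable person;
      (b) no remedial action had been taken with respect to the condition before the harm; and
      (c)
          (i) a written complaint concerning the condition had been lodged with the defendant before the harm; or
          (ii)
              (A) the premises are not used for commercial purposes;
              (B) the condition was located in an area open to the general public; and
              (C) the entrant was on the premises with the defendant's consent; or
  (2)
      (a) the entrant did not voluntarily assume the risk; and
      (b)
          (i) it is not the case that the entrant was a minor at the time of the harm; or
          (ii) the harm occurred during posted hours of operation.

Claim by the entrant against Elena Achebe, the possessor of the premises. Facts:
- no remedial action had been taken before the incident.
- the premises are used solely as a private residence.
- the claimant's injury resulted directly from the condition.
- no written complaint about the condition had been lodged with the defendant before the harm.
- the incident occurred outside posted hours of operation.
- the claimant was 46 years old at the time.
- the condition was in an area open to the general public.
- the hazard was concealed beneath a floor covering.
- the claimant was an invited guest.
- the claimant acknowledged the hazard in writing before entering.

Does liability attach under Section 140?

Yes — liable.

(a) not open/obvious — holds.
(b) no remedial action — met.
(i) complaint lodged — fails.
(A) not (commercial use) — met.
(B) public area — holds.
(C) consent to enter — satisfied.
(ii): T AND T AND T → true.
So (c) is satisfied (F OR T).
(1) = T AND T AND T = true.
(a) no assumed risk — not satisfied.
(i) not (entrant a minor) — holds.
(ii) during posted hours — fails.
(b): T OR F → true.
(2) = F AND T = false.
So Overall is satisfied (T OR F).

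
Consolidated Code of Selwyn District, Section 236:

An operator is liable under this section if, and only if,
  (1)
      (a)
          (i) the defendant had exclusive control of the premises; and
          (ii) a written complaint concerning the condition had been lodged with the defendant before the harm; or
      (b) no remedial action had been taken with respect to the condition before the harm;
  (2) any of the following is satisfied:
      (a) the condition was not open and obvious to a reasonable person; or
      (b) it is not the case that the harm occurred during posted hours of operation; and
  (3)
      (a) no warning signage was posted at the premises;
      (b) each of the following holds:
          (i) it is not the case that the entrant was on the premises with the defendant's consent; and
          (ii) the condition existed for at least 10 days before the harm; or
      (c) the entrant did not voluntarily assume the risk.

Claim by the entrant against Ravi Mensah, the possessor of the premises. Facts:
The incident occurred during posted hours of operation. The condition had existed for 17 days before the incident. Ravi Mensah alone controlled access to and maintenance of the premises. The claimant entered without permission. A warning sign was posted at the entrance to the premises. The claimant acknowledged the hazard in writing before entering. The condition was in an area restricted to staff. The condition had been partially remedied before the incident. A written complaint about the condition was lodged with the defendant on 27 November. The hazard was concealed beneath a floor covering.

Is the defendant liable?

(i) exclusive control — satisfied.
(ii) complaint lodged — satisfied.
So (a) is satisfied (T AND T).
(b) no remedial action — not met.
(1): T OR F → true.
(a) not open/obvious — satisfied.
(b) not (during posted hours) — not met.
(2) = T OR F = true.
(a) no signage posted — not met.
(i) not (consent to enter) — met.
(ii) condition ≥10 days old — met.
So (b) is satisfied (T AND T).
(c) no assumed risk — fails.
(3): F OR T OR F → true.
So Overall is satisfied (T AND T AND T).

Yes — liable.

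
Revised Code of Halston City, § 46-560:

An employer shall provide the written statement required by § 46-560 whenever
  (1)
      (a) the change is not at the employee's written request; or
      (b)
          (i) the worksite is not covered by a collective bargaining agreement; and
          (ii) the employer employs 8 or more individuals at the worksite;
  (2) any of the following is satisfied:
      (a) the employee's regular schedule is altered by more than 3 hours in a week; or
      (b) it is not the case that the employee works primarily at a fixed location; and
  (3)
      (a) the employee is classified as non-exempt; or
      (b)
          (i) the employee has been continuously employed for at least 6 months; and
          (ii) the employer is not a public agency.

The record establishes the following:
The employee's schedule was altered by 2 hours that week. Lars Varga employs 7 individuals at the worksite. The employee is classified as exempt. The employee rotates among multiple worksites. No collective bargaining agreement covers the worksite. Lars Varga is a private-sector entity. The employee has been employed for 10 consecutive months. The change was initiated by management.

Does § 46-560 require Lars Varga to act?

Yes — required.

(a) not employee-requested — satisfied.
(i) no CBA — holds.
(ii) ≥ 8 at site — fails.
(b): T AND F → false.
(1): T OR F → true.
(a) schedule shift > 3h — not met.
(b) not (fixed location) — satisfied.
(2): F OR T → true.
(a) non-exempt — not met.
(i) tenure ≥ 6 mo. — holds.
(ii) not (public agency) — satisfied.
So (b) is satisfied (T AND T).
So (3) is satisfied (F OR T).
Overall = T AND T AND T = true.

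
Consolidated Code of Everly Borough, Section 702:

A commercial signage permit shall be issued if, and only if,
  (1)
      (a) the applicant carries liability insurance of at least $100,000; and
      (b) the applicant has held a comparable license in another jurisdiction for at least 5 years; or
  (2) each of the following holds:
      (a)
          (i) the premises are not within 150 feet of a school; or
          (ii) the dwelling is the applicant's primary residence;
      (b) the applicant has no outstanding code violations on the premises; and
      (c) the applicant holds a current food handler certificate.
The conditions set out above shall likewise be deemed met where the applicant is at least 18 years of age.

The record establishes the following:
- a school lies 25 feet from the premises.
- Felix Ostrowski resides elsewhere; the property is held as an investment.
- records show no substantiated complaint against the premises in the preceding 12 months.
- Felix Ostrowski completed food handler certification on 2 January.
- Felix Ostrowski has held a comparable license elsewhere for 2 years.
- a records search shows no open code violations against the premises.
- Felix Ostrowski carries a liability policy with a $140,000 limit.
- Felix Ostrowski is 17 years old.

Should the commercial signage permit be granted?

No — denied.

(a) insurance ≥ $100,000 — met.
(b) prior license ≥ 5 yr — not satisfied.
(1): T AND F → false.
(i) ≥150 ft from school — not met.
(ii) primary residence — fails.
So (a) is not satisfied (F OR F).
(b) no code violations — met.
(c) food handler cert. — holds.
(2): F AND T AND T → false.
Overall = F OR F = false.
Exception (age ≥ 18) — not satisfied.
Result: main false OR exception false → false.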